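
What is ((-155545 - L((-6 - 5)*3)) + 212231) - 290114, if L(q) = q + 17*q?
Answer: -232834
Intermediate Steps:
L(q) = 18*q
((-155545 - L((-6 - 5)*3)) + 212231) - 290114 = ((-155545 - 18*(-6 - 5)*3) + 212231) - 290114 = ((-155545 - 18*(-11*3)) + 212231) - 290114 = ((-155545 - 18*(-33)) + 212231) - 290114 = ((-155545 - 1*(-594)) + 212231) - 290114 = ((-155545 + 594) + 212231) - 290114 = (-154951 + 212231) - 290114 = 57280 - 290114 = -232834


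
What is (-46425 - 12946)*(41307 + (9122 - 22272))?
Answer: -1671709247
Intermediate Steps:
(-46425 - 12946)*(41307 + (9122 - 22272)) = -59371*(41307 - 13150) = -59371*28157 = -1671709247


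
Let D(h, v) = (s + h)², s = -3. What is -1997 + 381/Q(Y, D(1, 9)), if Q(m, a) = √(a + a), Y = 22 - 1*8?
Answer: -1997 + 381*√2/4 ≈ -1862.3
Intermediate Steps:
Y = 14 (Y = 22 - 8 = 14)
D(h, v) = (-3 + h)²
Q(m, a) = √2*√a (Q(m, a) = √(2*a) = √2*√a)
-1997 + 381/Q(Y, D(1, 9)) = -1997 + 381/((√2*√((-3 + 1)²))) = -1997 + 381/((√2*√((-2)²))) = -1997 + 381/((√2*√4)) = -1997 + 381/((√2*2)) = -1997 + 381/((2*√2)) = -1997 + 381*(√2/4) = -1997 + 381*√2/4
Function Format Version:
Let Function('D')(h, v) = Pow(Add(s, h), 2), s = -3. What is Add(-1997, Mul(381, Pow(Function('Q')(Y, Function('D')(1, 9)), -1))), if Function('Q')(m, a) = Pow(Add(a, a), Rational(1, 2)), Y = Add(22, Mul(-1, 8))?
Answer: Add(-1997, Mul(Rational(381, 4), Pow(2, Rational(1, 2)))) ≈ -1862.3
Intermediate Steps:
Y = 14 (Y = Add(22, -8) = 14)
Function('D')(h, v) = Pow(Add(-3, h), 2)
Function('Q')(m, a) = Mul(Pow(2, Rational(1, 2)), Pow(a, Rational(1, 2))) (Function('Q')(m, a) = Pow(Mul(2, a), Rational(1, 2)) = Mul(Pow(2, Rational(1, 2)), Pow(a, Rational(1, 2))))
Add(-1997, Mul(381, Pow(Function('Q')(Y, Function('D')(1, 9)), -1))) = Add(-1997, Mul(381, Pow(Mul(Pow(2, Rational(1, 2)), Pow(Pow(Add(-3, 1), 2), Rational(1, 2))), -1))) = Add(-1997, Mul(381, Pow(Mul(Pow(2, Rational(1, 2)), Pow(Pow(-2, 2), Rational(1, 2))), -1))) = Add(-1997, Mul(381, Pow(Mul(Pow(2, Rational(1, 2)), Pow(4, Rational(1, 2))), -1))) = Add(-1997, Mul(381, Pow(Mul(Pow(2, Rational(1, 2)), 2), -1))) = Add(-1997, Mul(381, Pow(Mul(2, Pow(2, Rational(1, 2))), -1))) = Add(-1997, Mul(381, Mul(Rational(1, 4), Pow(2, Rational(1, 2))))) = Add(-1997, Mul(Rational(381, 4), Pow(2, Rational(1, 2))))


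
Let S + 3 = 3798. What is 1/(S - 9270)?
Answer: -1/5475 ≈ -0.00018265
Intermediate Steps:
S = 3795 (S = -3 + 3798 = 3795)
1/(S - 9270) = 1/(3795 - 9270) = 1/(-5475) = -1/5475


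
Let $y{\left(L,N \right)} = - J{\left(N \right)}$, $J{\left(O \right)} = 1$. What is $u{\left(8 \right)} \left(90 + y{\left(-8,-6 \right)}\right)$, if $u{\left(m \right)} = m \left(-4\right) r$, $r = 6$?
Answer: $-17088$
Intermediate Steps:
$y{\left(L,N \right)} = -1$ ($y{\left(L,N \right)} = \left(-1\right) 1 = -1$)
$u{\left(m \right)} = - 24 m$ ($u{\left(m \right)} = m \left(-4\right) 6 = - 4 m 6 = - 24 m$)
$u{\left(8 \right)} \left(90 + y{\left(-8,-6 \right)}\right) = \left(-24\right) 8 \left(90 - 1\right) = \left(-192\right) 89 = -17088$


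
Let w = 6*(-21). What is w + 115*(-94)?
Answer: -10936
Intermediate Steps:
w = -126
w + 115*(-94) = -126 + 115*(-94) = -126 - 10810 = -10936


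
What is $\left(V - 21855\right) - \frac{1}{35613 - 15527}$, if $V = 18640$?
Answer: $- \frac{64576491}{20086} \approx -3215.0$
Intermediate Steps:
$\left(V - 21855\right) - \frac{1}{35613 - 15527} = \left(18640 - 21855\right) - \frac{1}{35613 - 15527} = -3215 - \frac{1}{20086} = - \frac{64576491}{20086}$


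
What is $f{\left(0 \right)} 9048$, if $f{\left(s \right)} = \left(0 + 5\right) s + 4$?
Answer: $36192$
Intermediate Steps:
$f{\left(s \right)} = 4 + 5 s$ ($f{\left(s \right)} = 5 s + 4 = 4 + 5 s$)
$f{\left(0 \right)} 9048 = \left(4 + 5 \cdot 0\right) 9048 = \left(4 + 0\right) 9048 = 4 \cdot 9048 = 36192$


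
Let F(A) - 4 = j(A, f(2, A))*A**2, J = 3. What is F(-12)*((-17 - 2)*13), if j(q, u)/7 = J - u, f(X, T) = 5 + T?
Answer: -2490748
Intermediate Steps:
j(q, u) = 21 - 7*u (j(q, u) = 7*(3 - u) = 21 - 7*u)
F(A) = 4 + A**2*(-14 - 7*A) (F(A) = 4 + (21 - 7*(5 + A))*A**2 = 4 + (21 + (-35 - 7*A))*A**2 = 4 + (-14 - 7*A)*A**2 = 4 + A**2*(-14 - 7*A))
F(-12)*((-17 - 2)*13) = (4 - 7*(-12)**2*(2 - 12))*((-17 - 2)*13) = (4 - 7*144*(-10))*(-19*13) = (4 + 10080)*(-247) = 10084*(-247) = -2490748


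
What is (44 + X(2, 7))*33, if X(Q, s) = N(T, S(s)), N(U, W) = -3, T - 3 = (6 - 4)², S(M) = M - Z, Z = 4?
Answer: 1353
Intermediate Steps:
S(M) = -4 + M (S(M) = M - 1*4 = M - 4 = -4 + M)
T = 7 (T = 3 + (6 - 4)² = 3 + 2² = 3 + 4 = 7)
X(Q, s) = -3
(44 + X(2, 7))*33 = (44 - 3)*33 = 41*33 = 1353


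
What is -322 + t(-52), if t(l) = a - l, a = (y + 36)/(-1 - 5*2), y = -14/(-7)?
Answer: -3008/11 ≈ -273.45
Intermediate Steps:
y = 2 (y = -14*(-1/7) = 2)
a = -38/11 (a = (2 + 36)/(-1 - 5*2) = 38/(-1 - 10) = 38/(-11) = 38*(-1/11) = -38/11 ≈ -3.4545)
t(l) = -38/11 - l
-322 + t(-52) = -322 + (-38/11 - 1*(-52)) = -322 + (-38/11 + 52) = -322 + 534/11 = -3008/11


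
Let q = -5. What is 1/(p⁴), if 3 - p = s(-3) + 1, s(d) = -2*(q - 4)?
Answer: 1/65536 ≈ 1.5259e-5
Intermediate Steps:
s(d) = 18 (s(d) = -2*(-5 - 4) = -2*(-9) = 18)
p = -16 (p = 3 - (18 + 1) = 3 - 1*19 = 3 - 19 = -16)
1/(p⁴) = 1/((-16)⁴) = 1/65536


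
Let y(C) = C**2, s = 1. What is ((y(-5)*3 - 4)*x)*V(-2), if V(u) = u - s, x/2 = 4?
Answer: -1704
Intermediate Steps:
x = 8 (x = 2*4 = 8)
V(u) = -1 + u (V(u) = u - 1*1 = u - 1 = -1 + u)
((y(-5)*3 - 4)*x)*V(-2) = (((-5)**2*3 - 4)*8)*(-1 - 2) = ((25*3 - 4)*8)*(-3) = ((75 - 4)*8)*(-3) = (71*8)*(-3) = 568*(-3) = -1704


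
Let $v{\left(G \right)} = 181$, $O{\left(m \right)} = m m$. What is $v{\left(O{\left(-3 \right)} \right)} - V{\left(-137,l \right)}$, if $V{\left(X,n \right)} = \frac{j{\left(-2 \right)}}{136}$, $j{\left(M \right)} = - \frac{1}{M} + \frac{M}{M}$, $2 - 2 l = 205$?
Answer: $\frac{49229}{272} \approx 180.99$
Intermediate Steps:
$O{\left(m \right)} = m^{2}$
$l = - \frac{203}{2}$ ($l = 1 - \frac{205}{2} = - \frac{203}{2} \approx -101.5$)
$j{\left(M \right)} = 1 - \frac{1}{M}$ ($j{\left(M \right)} = - \frac{1}{M} + 1 = 1 - \frac{1}{M}$)
$V{\left(X,n \right)} = \frac{3}{272}$ ($V{\left(X,n \right)} = \frac{\frac{1}{-2} \left(-1 - 2\right)}{136} = \left(- \frac{1}{2}\right) \left(-3\right) \frac{1}{136} = \frac{3}{2} \cdot \frac{1}{136} = \frac{3}{272}$)
$v{\left(O{\left(-3 \right)} \right)} - V{\left(-137,l \right)} = 181 - \frac{3}{272} = \frac{49229}{272}$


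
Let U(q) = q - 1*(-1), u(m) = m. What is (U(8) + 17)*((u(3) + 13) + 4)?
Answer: 520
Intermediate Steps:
U(q) = 1 + q (U(q) = q + 1 = 1 + q)
(U(8) + 17)*((u(3) + 13) + 4) = ((1 + 8) + 17)*((3 + 13) + 4) = (9 + 17)*(16 + 4) = 26*20 = 520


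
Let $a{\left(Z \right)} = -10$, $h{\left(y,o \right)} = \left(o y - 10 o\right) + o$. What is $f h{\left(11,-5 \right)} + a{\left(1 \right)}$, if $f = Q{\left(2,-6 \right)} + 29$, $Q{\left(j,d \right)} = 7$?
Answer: $-370$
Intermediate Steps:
$h{\left(y,o \right)} = - 9 o + o y$ ($h{\left(y,o \right)} = \left(- 10 o + o y\right) + o = - 9 o + o y$)
$f = 36$ ($f = 7 + 29 = 36$)
$f h{\left(11,-5 \right)} + a{\left(1 \right)} = 36 \left(- 5 \left(-9 + 11\right)\right) - 10 = 36 \left(\left(-5\right) 2\right) - 10 = 36 \left(-10\right) - 10 = -360 - 10 = -370$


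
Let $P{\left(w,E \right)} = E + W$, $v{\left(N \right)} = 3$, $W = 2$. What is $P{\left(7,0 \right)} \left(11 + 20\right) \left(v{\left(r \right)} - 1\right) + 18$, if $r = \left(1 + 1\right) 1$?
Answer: $142$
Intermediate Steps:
$r = 2$ ($r = 2 \cdot 1 = 2$)
$P{\left(w,E \right)} = 2 + E$ ($P{\left(w,E \right)} = E + 2 = 2 + E$)
$P{\left(7,0 \right)} \left(11 + 20\right) \left(v{\left(r \right)} - 1\right) + 18 = \left(2 + 0\right) \left(11 + 20\right) \left(3 - 1\right) + 18 = 2 \cdot 31 \cdot 2 + 18 = 2 \cdot 62 + 18 = 124 + 18 = 142$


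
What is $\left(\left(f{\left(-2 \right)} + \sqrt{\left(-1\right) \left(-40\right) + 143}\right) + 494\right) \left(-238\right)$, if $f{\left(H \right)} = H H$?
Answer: $-118524 - 238 \sqrt{183} \approx -1.2174 \cdot 10^{5}$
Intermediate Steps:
$f{\left(H \right)} = H^{2}$
$\left(\left(f{\left(-2 \right)} + \sqrt{\left(-1\right) \left(-40\right) + 143}\right) + 494\right) \left(-238\right) = \left(\left(\left(-2\right)^{2} + \sqrt{\left(-1\right) \left(-40\right) + 143}\right) + 494\right) \left(-238\right) = \left(\left(4 + \sqrt{40 + 143}\right) + 494\right) \left(-238\right) = \left(\left(4 + \sqrt{183}\right) + 494\right) \left(-238\right) = \left(498 + \sqrt{183}\right) \left(-238\right) = -118524 - 238 \sqrt{183}$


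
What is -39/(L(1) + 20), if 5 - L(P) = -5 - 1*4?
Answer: -39/34 ≈ -1.1471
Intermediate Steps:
L(P) = 14 (L(P) = 5 - (-5 - 1*4) = 5 - (-5 - 4) = 5 - 1*(-9) = 5 + 9 = 14)
-39/(L(1) + 20) = -39/(14 + 20) = -39/34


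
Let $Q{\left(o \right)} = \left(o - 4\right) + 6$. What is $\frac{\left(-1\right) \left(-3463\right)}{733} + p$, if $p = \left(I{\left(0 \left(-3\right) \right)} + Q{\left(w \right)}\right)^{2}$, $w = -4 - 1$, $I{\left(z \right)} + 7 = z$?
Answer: $\frac{76763}{733} \approx 104.72$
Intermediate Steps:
$I{\left(z \right)} = -7 + z$
$w = -5$ ($w = -4 - 1 = -5$)
$Q{\left(o \right)} = 2 + o$ ($Q{\left(o \right)} = \left(-4 + o\right) + 6 = 2 + o$)
$p = 100$ ($p = \left(\left(-7 + 0 \left(-3\right)\right) + \left(2 - 5\right)\right)^{2} = \left(\left(-7 + 0\right) - 3\right)^{2} = \left(-7 - 3\right)^{2} = \left(-10\right)^{2} = 100$)
$\frac{\left(-1\right) \left(-3463\right)}{733} + p = \frac{\left(-1\right) \left(-3463\right)}{733} + 100 = 3463 \cdot \frac{1}{733} + 100 = \frac{3463}{733} + 100 = \frac{76763}{733}$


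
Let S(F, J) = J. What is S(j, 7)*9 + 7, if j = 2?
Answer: 70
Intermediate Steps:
S(j, 7)*9 + 7 = 7*9 + 7 = 63 + 7 = 70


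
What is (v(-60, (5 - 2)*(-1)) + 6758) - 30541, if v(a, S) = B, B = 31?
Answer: -23752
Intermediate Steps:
v(a, S) = 31
(v(-60, (5 - 2)*(-1)) + 6758) - 30541 = (31 + 6758) - 30541 = 6789 - 30541 = -23752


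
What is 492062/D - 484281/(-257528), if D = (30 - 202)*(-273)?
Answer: 37364910343/3023121192 ≈ 12.360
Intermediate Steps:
D = 46956 (D = -172*(-273) = 46956)
492062/D - 484281/(-257528) = 492062/46956 - 484281/(-257528) = 492062*(1/46956) - 484281*(-1/257528) = 246031/23478 + 484281/257528 = 37364910343/3023121192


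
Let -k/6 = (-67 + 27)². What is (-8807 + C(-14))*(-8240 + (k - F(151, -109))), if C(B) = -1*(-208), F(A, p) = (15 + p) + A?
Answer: 153896303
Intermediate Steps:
k = -9600 (k = -6*(-67 + 27)² = -6*(-40)² = -6*1600 = -9600)
F(A, p) = 15 + A + p
C(B) = 208
(-8807 + C(-14))*(-8240 + (k - F(151, -109))) = (-8807 + 208)*(-8240 + (-9600 - (15 + 151 - 109))) = -8599*(-8240 + (-9600 - 1*57)) = -8599*(-8240 + (-9600 - 57)) = -8599*(-8240 - 9657) = -8599*(-17897) = 153896303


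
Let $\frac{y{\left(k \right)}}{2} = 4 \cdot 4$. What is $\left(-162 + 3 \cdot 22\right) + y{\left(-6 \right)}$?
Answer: $-64$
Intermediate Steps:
$y{\left(k \right)} = 32$ ($y{\left(k \right)} = 2 \cdot 4 \cdot 4 = 2 \cdot 16 = 32$)
$\left(-162 + 3 \cdot 22\right) + y{\left(-6 \right)} = \left(-162 + 3 \cdot 22\right) + 32 = \left(-162 + 66\right) + 32 = -96 + 32 = -64$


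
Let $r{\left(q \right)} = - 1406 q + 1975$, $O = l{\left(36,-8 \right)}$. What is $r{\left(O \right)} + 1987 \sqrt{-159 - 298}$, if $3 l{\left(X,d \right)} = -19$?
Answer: $\frac{32639}{3} + 1987 i \sqrt{457} \approx 10880.0 + 42477.0 i$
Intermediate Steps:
$l{\left(X,d \right)} = - \frac{19}{3}$ ($l{\left(X,d \right)} = \frac{1}{3} \left(-19\right) = - \frac{19}{3}$)
$O = - \frac{19}{3} \approx -6.3333$
$r{\left(q \right)} = 1975 - 1406 q$
$r{\left(O \right)} + 1987 \sqrt{-159 - 298} = \left(1975 - - \frac{26714}{3}\right) + 1987 \sqrt{-159 - 298} = \left(1975 + \frac{26714}{3}\right) + 1987 \sqrt{-457} = \frac{32639}{3} + 1987 i \sqrt{457}$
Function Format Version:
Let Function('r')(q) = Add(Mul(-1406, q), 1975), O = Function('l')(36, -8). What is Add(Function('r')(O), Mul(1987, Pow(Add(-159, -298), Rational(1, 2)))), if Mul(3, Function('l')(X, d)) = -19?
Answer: Add(Rational(32639, 3), Mul(1987, I, Pow(457, Rational(1, 2)))) ≈ Add(10880., Mul(42477., I))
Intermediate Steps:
Function('l')(X, d) = Rational(-19, 3) (Function('l')(X, d) = Mul(Rational(1, 3), -19) = Rational(-19, 3))
O = Rational(-19, 3) ≈ -6.3333
Function('r')(q) = Add(1975, Mul(-1406, q))
Add(Function('r')(O), Mul(1987, Pow(Add(-159, -298), Rational(1, 2)))) = Add(Add(1975, Mul(-1406, Rational(-19, 3))), Mul(1987, Pow(Add(-159, -298), Rational(1, 2)))) = Add(Add(1975, Rational(26714, 3)), Mul(1987, Pow(-457, Rational(1, 2)))) = Add(Rational(32639, 3), Mul(1987, Mul(I, Pow(457, Rational(1, 2))))) = Add(Rational(32639, 3), Mul(1987, I, Pow(457, Rational(1, 2))))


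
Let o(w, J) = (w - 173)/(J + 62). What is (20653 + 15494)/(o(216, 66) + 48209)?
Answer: 4626816/6170795 ≈ 0.74979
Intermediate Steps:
o(w, J) = (-173 + w)/(62 + J)
(20653 + 15494)/(o(216, 66) + 48209) = (20653 + 15494)/((-173 + 216)/(62 + 66) + 48209) = 36147/(43/128 + 48209) = 36147/(6170795/128) = 36147*(128/6170795) = 4626816/6170795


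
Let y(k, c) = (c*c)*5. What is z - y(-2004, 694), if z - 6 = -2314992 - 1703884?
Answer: -6427050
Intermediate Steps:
y(k, c) = 5*c² (y(k, c) = c²*5 = 5*c²)
z = -4018870 (z = 6 + (-2314992 - 1703884) = 6 - 4018876 = -4018870)
z - y(-2004, 694) = -4018870 - 5*694² = -4018870 - 5*481636 = -4018870 - 1*2408180 = -4018870 - 2408180 = -6427050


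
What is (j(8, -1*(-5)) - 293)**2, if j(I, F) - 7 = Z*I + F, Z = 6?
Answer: 54289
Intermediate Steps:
j(I, F) = 7 + F + 6*I (j(I, F) = 7 + (6*I + F) = 7 + (F + 6*I) = 7 + F + 6*I)
(j(8, -1*(-5)) - 293)**2 = ((7 - 1*(-5) + 6*8) - 293)**2 = ((7 + 5 + 48) - 293)**2 = (60 - 293)**2 = (-233)**2 = 54289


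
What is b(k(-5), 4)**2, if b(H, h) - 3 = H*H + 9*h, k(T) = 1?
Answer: 1600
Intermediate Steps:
b(H, h) = 3 + H**2 + 9*h (b(H, h) = 3 + (H*H + 9*h) = 3 + (H**2 + 9*h) = 3 + H**2 + 9*h)
b(k(-5), 4)**2 = (3 + 1**2 + 9*4)**2 = (3 + 1 + 36)**2 = 40**2 = 1600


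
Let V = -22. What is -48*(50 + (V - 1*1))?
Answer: -1296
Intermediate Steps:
-48*(50 + (V - 1*1)) = -48*(50 + (-22 - 1*1)) = -48*(50 + (-22 - 1)) = -48*(50 - 23) = -48*27 = -1296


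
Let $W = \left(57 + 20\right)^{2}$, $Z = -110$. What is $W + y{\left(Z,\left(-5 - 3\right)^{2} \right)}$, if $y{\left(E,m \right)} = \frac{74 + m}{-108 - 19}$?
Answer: $\frac{752845}{127} \approx 5927.9$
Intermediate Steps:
$y{\left(E,m \right)} = - \frac{74}{127} - \frac{m}{127}$ ($y{\left(E,m \right)} = \frac{74 + m}{-127} = \left(74 + m\right) \left(- \frac{1}{127}\right) = - \frac{74}{127} - \frac{m}{127}$)
$W = 5929$ ($W = 77^{2} = 5929$)
$W + y{\left(Z,\left(-5 - 3\right)^{2} \right)} = 5929 - \left(\frac{74}{127} + \frac{\left(-5 - 3\right)^{2}}{127}\right) = 5929 - \left(\frac{74}{127} + \frac{\left(-8\right)^{2}}{127}\right) = 5929 - \frac{138}{127} = \frac{752845}{127}$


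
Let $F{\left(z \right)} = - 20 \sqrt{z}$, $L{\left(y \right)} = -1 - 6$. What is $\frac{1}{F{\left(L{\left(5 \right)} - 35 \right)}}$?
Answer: $\frac{i \sqrt{42}}{840} \approx 0.0077152 i$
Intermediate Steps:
$L{\left(y \right)} = -7$ ($L{\left(y \right)} = -1 - 6 = -7$)
$\frac{1}{F{\left(L{\left(5 \right)} - 35 \right)}} = \frac{1}{\left(-20\right) \sqrt{-7 - 35}} = \frac{1}{\left(-20\right) \sqrt{-42}} = \frac{1}{\left(-20\right) i \sqrt{42}} = \frac{i \sqrt{42}}{840}$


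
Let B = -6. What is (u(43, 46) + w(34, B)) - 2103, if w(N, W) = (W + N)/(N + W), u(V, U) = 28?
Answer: -2074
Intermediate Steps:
w(N, W) = 1 (w(N, W) = (N + W)/(N + W) = 1)
(u(43, 46) + w(34, B)) - 2103 = (28 + 1) - 2103 = 29 - 2103 = -2074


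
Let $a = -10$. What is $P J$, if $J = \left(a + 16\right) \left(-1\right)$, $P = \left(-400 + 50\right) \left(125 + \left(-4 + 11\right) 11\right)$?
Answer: $424200$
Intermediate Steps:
$P = -70700$ ($P = - 350 \left(125 + 7 \cdot 11\right) = - 350 \left(125 + 77\right) = \left(-350\right) 202 = -70700$)
$J = -6$ ($J = \left(-10 + 16\right) \left(-1\right) = 6 \left(-1\right) = -6$)
$P J = \left(-70700\right) \left(-6\right) = 424200$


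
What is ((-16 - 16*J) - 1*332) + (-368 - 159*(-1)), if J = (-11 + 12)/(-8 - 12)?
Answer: -2781/5 ≈ -556.20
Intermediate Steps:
J = -1/20 (J = 1/(-20) = 1*(-1/20) = -1/20 ≈ -0.050000)
((-16 - 16*J) - 1*332) + (-368 - 159*(-1)) = ((-16 - 16*(-1/20)) - 1*332) + (-368 - 159*(-1)) = ((-16 + ⅘) - 332) + (-368 - 1*(-159)) = (-76/5 - 332) + (-368 + 159) = -1736/5 - 209 = -2781/5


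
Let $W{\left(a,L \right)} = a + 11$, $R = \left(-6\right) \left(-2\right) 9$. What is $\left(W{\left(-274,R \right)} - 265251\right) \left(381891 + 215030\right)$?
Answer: $-158490882394$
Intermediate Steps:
$R = 108$ ($R = 12 \cdot 9 = 108$)
$W{\left(a,L \right)} = 11 + a$
$\left(W{\left(-274,R \right)} - 265251\right) \left(381891 + 215030\right) = \left(\left(11 - 274\right) - 265251\right) \left(381891 + 215030\right) = \left(-263 - 265251\right) 596921 = \left(-265514\right) 596921 = -158490882394$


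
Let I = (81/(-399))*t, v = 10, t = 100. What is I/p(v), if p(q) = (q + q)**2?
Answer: -27/532 ≈ -0.050752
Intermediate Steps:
I = -2700/133 (I = (81/(-399))*100 = (81*(-1/399))*100 = -27/133*100 = -2700/133 ≈ -20.301)
p(q) = 4*q**2 (p(q) = (2*q)**2 = 4*q**2)
I/p(v) = -2700/(133*(4*10**2)) = -2700/(133*(4*100)) = -2700/133/400 = -2700/133*1/400 = -27/532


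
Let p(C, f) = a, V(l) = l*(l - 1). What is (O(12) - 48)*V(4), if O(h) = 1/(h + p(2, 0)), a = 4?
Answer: -2301/4 ≈ -575.25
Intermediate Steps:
V(l) = l*(-1 + l)
p(C, f) = 4
O(h) = 1/(4 + h) (O(h) = 1/(h + 4) = 1/(4 + h))
(O(12) - 48)*V(4) = (1/(4 + 12) - 48)*(4*(-1 + 4)) = (1/16 - 48)*(4*3) = (1/16 - 48)*12 = -767/16*12 = -2301/4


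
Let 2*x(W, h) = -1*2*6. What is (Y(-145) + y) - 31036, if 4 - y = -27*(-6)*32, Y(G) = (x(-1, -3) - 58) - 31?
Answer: -36311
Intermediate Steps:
x(W, h) = -6 (x(W, h) = (-1*2*6)/2 = (-2*6)/2 = (1/2)*(-12) = -6)
Y(G) = -95 (Y(G) = (-6 - 58) - 31 = -64 - 31 = -95)
y = -5180 (y = 4 - (-27*(-6))*32 = 4 - 162*32 = 4 - 1*5184 = 4 - 5184 = -5180)
(Y(-145) + y) - 31036 = (-95 - 5180) - 31036 = -5275 - 31036 = -36311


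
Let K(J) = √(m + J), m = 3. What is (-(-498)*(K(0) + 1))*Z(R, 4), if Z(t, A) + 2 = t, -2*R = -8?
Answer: 996 + 996*√3 ≈ 2721.1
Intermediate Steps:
R = 4 (R = -½*(-8) = 4)
Z(t, A) = -2 + t
K(J) = √(3 + J)
(-(-498)*(K(0) + 1))*Z(R, 4) = (-(-498)*(√(3 + 0) + 1))*(-2 + 4) = -(-498)*(√3 + 1)*2 = -(-498)*(1 + √3)*2 = -83*(-6 - 6*√3)*2 = (498 + 498*√3)*2 = 996 + 996*√3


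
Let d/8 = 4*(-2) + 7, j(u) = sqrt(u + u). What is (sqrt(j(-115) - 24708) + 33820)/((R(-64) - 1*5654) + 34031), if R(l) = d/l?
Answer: 270560/227017 + 8*sqrt(-24708 + I*sqrt(230))/227017 ≈ 1.1918 + 0.0055392*I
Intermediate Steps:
j(u) = sqrt(2)*sqrt(u) (j(u) = sqrt(2*u) = sqrt(2)*sqrt(u))
d = -8 (d = 8*(4*(-2) + 7) = 8*(-8 + 7) = 8*(-1) = -8)
R(l) = -8/l
(sqrt(j(-115) - 24708) + 33820)/((R(-64) - 1*5654) + 34031) = (sqrt(sqrt(2)*sqrt(-115) - 24708) + 33820)/((-8/(-64) - 1*5654) + 34031) = (sqrt(sqrt(2)*(I*sqrt(115)) - 24708) + 33820)/((-8*(-1/64) - 5654) + 34031) = (sqrt(I*sqrt(230) - 24708) + 33820)/((1/8 - 5654) + 34031) = (sqrt(-24708 + I*sqrt(230)) + 33820)/(-45231/8 + 34031) = (33820 + sqrt(-24708 + I*sqrt(230)))/(227017/8) = (33820 + sqrt(-24708 + I*sqrt(230)))*(8/227017) = 270560/227017 + 8*sqrt(-24708 + I*sqrt(230))/227017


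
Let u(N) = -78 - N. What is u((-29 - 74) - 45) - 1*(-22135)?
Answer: 22205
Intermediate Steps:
u((-29 - 74) - 45) - 1*(-22135) = (-78 - ((-29 - 74) - 45)) - 1*(-22135) = (-78 - (-103 - 45)) + 22135 = (-78 - 1*(-148)) + 22135 = (-78 + 148) + 22135 = 70 + 22135 = 22205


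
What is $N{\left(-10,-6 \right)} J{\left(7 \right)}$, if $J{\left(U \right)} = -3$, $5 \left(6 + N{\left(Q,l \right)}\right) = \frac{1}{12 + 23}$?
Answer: $\frac{3147}{175} \approx 17.983$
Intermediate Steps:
$N{\left(Q,l \right)} = - \frac{1049}{175}$ ($N{\left(Q,l \right)} = -6 + \frac{1}{5 \left(12 + 23\right)} = -6 + \frac{1}{5 \cdot 35} = -6 + \frac{1}{5} \cdot \frac{1}{35} = -6 + \frac{1}{175} = - \frac{1049}{175}$)
$N{\left(-10,-6 \right)} J{\left(7 \right)} = \left(- \frac{1049}{175}\right) \left(-3\right) = \frac{3147}{175}$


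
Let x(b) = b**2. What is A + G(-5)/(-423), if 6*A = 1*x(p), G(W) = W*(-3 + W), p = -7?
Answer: 6829/846 ≈ 8.0721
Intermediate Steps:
A = 49/6 (A = (1*(-7)**2)/6 = (1*49)/6 = (1/6)*49 = 49/6 ≈ 8.1667)
A + G(-5)/(-423) = 49/6 - 5*(-3 - 5)/(-423) = 49/6 - 5*(-8)*(-1/423) = 49/6 + 40*(-1/423) = 49/6 - 40/423 = 6829/846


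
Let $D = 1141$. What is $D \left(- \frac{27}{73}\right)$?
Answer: $- \frac{30807}{73} \approx -422.01$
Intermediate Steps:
$D \left(- \frac{27}{73}\right) = 1141 \left(- \frac{27}{73}\right) = - \frac{30807}{73}$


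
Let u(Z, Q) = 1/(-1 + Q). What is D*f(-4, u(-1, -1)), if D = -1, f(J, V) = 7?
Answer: -7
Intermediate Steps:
D*f(-4, u(-1, -1)) = -1*7 = -7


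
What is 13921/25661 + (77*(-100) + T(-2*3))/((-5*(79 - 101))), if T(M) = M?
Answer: -98106178/1411355 ≈ -69.512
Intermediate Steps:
13921/25661 + (77*(-100) + T(-2*3))/((-5*(79 - 101))) = 13921/25661 + (77*(-100) - 2*3)/((-5*(79 - 101))) = 13921*(1/25661) + (-7700 - 6)/((-5*(-22))) = 13921/25661 - 7706/110 = 13921/25661 - 7706*1/110 = 13921/25661 - 3853/55 = -98106178/1411355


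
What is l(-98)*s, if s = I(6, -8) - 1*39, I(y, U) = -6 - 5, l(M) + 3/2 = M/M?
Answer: 25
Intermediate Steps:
l(M) = -½ (l(M) = -3/2 + M/M = -3/2 + 1 = -½)
I(y, U) = -11
s = -50 (s = -11 - 1*39 = -11 - 39 = -50)
l(-98)*s = -½*(-50) = 25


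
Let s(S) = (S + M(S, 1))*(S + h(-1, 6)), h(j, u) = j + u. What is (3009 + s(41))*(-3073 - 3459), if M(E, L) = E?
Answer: -44293492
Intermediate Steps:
s(S) = 2*S*(5 + S) (s(S) = (S + S)*(S + (-1 + 6)) = (2*S)*(S + 5) = (2*S)*(5 + S) = 2*S*(5 + S))
(3009 + s(41))*(-3073 - 3459) = (3009 + 2*41*(5 + 41))*(-3073 - 3459) = (3009 + 2*41*46)*(-6532) = (3009 + 3772)*(-6532) = 6781*(-6532) = -44293492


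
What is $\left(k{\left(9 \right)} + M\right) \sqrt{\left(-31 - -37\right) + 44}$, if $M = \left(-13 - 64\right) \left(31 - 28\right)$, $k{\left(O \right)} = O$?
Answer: $- 1110 \sqrt{2} \approx -1569.8$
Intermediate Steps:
$M = -231$ ($M = \left(-77\right) 3 = -231$)
$\left(k{\left(9 \right)} + M\right) \sqrt{\left(-31 - -37\right) + 44} = \left(9 - 231\right) \sqrt{\left(-31 - -37\right) + 44} = - 222 \sqrt{\left(-31 + 37\right) + 44} = - 222 \sqrt{6 + 44} = - 222 \sqrt{50} = - 222 \cdot 5 \sqrt{2} = - 1110 \sqrt{2}$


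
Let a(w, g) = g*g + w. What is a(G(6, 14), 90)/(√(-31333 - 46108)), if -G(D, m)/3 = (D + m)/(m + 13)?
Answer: -72880*I*√77441/696969 ≈ -29.099*I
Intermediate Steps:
G(D, m) = -3*(D + m)/(13 + m) (G(D, m) = -3*(D + m)/(m + 13) = -3*(D + m)/(13 + m))
a(w, g) = w + g² (a(w, g) = g² + w = w + g²)
a(G(6, 14), 90)/(√(-31333 - 46108)) = (3*(-1*6 - 1*14)/(13 + 14) + 90²)/(√(-31333 - 46108)) = (3*(-6 - 14)/27 + 8100)/(√(-77441)) = (3*(1/27)*(-20) + 8100)/((I*√77441)) = (-20/9 + 8100)*(-I*√77441/77441) = 72880*(-I*√77441/77441)/9 = -72880*I*√77441/696969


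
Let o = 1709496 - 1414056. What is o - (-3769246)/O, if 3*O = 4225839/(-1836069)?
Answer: -6504435109254/1408613 ≈ -4.6176e+6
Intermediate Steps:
O = -1408613/1836069 (O = (4225839/(-1836069))/3 = (4225839*(-1/1836069))/3 = (⅓)*(-1408613/612023) = -1408613/1836069 ≈ -0.76719)
o = 295440
o - (-3769246)/O = 295440 - (-3769246)/(-1408613/1836069) = 295440 - (-3769246)*(-1836069)/1408613 = 295440 - 1*6920595733974/1408613 = 295440 - 6920595733974/1408613 = -6504435109254/1408613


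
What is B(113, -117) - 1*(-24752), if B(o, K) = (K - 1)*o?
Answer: 11418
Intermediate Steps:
B(o, K) = o*(-1 + K) (B(o, K) = (-1 + K)*o = o*(-1 + K))
B(113, -117) - 1*(-24752) = 113*(-1 - 117) - 1*(-24752) = 113*(-118) + 24752 = -13334 + 24752 = 11418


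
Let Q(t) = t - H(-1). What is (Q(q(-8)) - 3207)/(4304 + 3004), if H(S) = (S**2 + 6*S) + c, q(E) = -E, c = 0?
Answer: -1597/3654 ≈ -0.43706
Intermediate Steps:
H(S) = S**2 + 6*S (H(S) = (S**2 + 6*S) + 0 = S**2 + 6*S)
Q(t) = 5 + t (Q(t) = t - (-1)*(6 - 1) = t - (-1)*5 = t - 1*(-5) = t + 5 = 5 + t)
(Q(q(-8)) - 3207)/(4304 + 3004) = ((5 - 1*(-8)) - 3207)/(4304 + 3004) = ((5 + 8) - 3207)/7308 = (13 - 3207)*(1/7308) = -3194*1/7308 = -1597/3654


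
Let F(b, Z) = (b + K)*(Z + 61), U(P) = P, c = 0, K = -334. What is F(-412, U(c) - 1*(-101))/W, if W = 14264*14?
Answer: -30213/49924 ≈ -0.60518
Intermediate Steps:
W = 199696
F(b, Z) = (-334 + b)*(61 + Z) (F(b, Z) = (b - 334)*(Z + 61) = (-334 + b)*(61 + Z))
F(-412, U(c) - 1*(-101))/W = (-20374 - 334*(0 - 1*(-101)) + 61*(-412) + (0 - 1*(-101))*(-412))/199696 = (-20374 - 334*(0 + 101) - 25132 + (0 + 101)*(-412))*(1/199696) = (-20374 - 334*101 - 25132 + 101*(-412))*(1/199696) = (-20374 - 33734 - 25132 - 41612)*(1/199696) = -120852*1/199696 = -30213/49924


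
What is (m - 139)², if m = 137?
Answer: 4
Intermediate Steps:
(m - 139)² = (137 - 139)² = (-2)² = 4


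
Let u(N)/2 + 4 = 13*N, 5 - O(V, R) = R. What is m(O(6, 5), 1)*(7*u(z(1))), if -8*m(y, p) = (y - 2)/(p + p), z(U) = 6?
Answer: 259/2 ≈ 129.50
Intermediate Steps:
O(V, R) = 5 - R
u(N) = -8 + 26*N (u(N) = -8 + 2*(13*N) = -8 + 26*N)
m(y, p) = -(-2 + y)/(16*p) (m(y, p) = -(y - 2)/(8*(p + p)) = -(-2 + y)/(8*(2*p)) = -(-2 + y)*1/(2*p)/8 = -(-2 + y)/(16*p))
m(O(6, 5), 1)*(7*u(z(1))) = ((1/16)*(2 - (5 - 1*5))/1)*(7*(-8 + 26*6)) = ((1/16)*1*(2 - (5 - 5)))*(7*(-8 + 156)) = ((1/16)*1*(2 - 1*0))*(7*148) = ((1/16)*1*(2 + 0))*1036 = ((1/16)*1*2)*1036 = (⅛)*1036 = 259/2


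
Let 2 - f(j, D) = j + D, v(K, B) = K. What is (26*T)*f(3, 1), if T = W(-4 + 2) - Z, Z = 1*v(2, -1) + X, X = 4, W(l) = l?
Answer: 416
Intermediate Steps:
Z = 6 (Z = 1*2 + 4 = 2 + 4 = 6)
f(j, D) = 2 - D - j (f(j, D) = 2 - (j + D) = 2 - (D + j) = 2 + (-D - j) = 2 - D - j)
T = -8 (T = (-4 + 2) - 1*6 = -2 - 6 = -8)
(26*T)*f(3, 1) = (26*(-8))*(2 - 1*1 - 1*3) = -208*(2 - 1 - 3) = -208*(-2) = 416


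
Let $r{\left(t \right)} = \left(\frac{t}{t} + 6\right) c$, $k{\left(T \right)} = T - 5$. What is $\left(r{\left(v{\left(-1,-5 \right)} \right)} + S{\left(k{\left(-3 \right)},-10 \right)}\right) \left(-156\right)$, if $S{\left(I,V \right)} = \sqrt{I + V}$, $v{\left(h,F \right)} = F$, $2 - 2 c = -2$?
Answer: $-2184 - 468 i \sqrt{2} \approx -2184.0 - 661.85 i$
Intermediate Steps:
$c = 2$ ($c = 1 - -1 = 1 + 1 = 2$)
$k{\left(T \right)} = -5 + T$
$r{\left(t \right)} = 14$ ($r{\left(t \right)} = \left(\frac{t}{t} + 6\right) 2 = \left(1 + 6\right) 2 = 7 \cdot 2 = 14$)
$\left(r{\left(v{\left(-1,-5 \right)} \right)} + S{\left(k{\left(-3 \right)},-10 \right)}\right) \left(-156\right) = \left(14 + \sqrt{\left(-5 - 3\right) - 10}\right) \left(-156\right) = \left(14 + \sqrt{-8 - 10}\right) \left(-156\right) = \left(14 + \sqrt{-18}\right) \left(-156\right) = \left(14 + 3 i \sqrt{2}\right) \left(-156\right) = -2184 - 468 i \sqrt{2}$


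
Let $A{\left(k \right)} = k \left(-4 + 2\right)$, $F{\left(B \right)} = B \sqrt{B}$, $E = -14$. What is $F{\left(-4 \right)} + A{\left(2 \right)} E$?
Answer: $56 - 8 i \approx 56.0 - 8.0 i$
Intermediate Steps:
$F{\left(B \right)} = B^{\frac{3}{2}}$
$A{\left(k \right)} = - 2 k$ ($A{\left(k \right)} = k \left(-2\right) = - 2 k$)
$F{\left(-4 \right)} + A{\left(2 \right)} E = \left(-4\right)^{\frac{3}{2}} + \left(-2\right) 2 \left(-14\right) = - 8 i - -56 = - 8 i + 56 = 56 - 8 i$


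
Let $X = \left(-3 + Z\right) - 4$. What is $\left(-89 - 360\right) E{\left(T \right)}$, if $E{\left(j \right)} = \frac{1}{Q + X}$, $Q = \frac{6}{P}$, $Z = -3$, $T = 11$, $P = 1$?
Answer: $\frac{449}{4} \approx 112.25$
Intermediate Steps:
$Q = 6$ ($Q = \frac{6}{1} = 6 \cdot 1 = 6$)
$X = -10$ ($X = \left(-3 - 3\right) - 4 = -6 - 4 = -10$)
$E{\left(j \right)} = - \frac{1}{4}$ ($E{\left(j \right)} = \frac{1}{6 - 10} = \frac{1}{-4} = - \frac{1}{4}$)
$\left(-89 - 360\right) E{\left(T \right)} = \left(-89 - 360\right) \left(- \frac{1}{4}\right) = \left(-449\right) \left(- \frac{1}{4}\right) = \frac{449}{4}$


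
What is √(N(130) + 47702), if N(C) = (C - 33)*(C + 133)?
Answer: √73213 ≈ 270.58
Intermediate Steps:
N(C) = (-33 + C)*(133 + C)
√(N(130) + 47702) = √((-4389 + 130² + 100*130) + 47702) = √((-4389 + 16900 + 13000) + 47702) = √(25511 + 47702) = √73213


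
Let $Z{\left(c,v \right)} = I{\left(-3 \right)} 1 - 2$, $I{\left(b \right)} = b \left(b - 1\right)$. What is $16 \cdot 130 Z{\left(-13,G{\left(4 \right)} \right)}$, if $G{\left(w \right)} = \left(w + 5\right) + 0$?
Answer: $20800$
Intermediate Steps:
$I{\left(b \right)} = b \left(-1 + b\right)$
$G{\left(w \right)} = 5 + w$ ($G{\left(w \right)} = \left(5 + w\right) + 0 = 5 + w$)
$Z{\left(c,v \right)} = 10$ ($Z{\left(c,v \right)} = - 3 \left(-1 - 3\right) 1 - 2 = \left(-3\right) \left(-4\right) 1 - 2 = 12 \cdot 1 - 2 = 12 - 2 = 10$)
$16 \cdot 130 Z{\left(-13,G{\left(4 \right)} \right)} = 16 \cdot 130 \cdot 10 = 2080 \cdot 10 = 20800$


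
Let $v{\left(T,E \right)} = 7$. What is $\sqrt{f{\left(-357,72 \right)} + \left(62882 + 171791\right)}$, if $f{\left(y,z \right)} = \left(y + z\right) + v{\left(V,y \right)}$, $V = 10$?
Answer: $\sqrt{234395} \approx 484.14$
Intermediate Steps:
$f{\left(y,z \right)} = 7 + y + z$ ($f{\left(y,z \right)} = \left(y + z\right) + 7 = 7 + y + z$)
$\sqrt{f{\left(-357,72 \right)} + \left(62882 + 171791\right)} = \sqrt{\left(7 - 357 + 72\right) + \left(62882 + 171791\right)} = \sqrt{-278 + 234673} = \sqrt{234395}$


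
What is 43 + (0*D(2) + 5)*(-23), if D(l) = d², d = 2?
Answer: -72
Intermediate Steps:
D(l) = 4 (D(l) = 2² = 4)
43 + (0*D(2) + 5)*(-23) = 43 + (0*4 + 5)*(-23) = 43 + (0 + 5)*(-23) = 43 + 5*(-23) = 43 - 115 = -72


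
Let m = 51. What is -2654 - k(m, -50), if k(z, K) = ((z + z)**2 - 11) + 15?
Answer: -13062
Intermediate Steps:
k(z, K) = 4 + 4*z**2 (k(z, K) = ((2*z)**2 - 11) + 15 = (4*z**2 - 11) + 15 = (-11 + 4*z**2) + 15 = 4 + 4*z**2)
-2654 - k(m, -50) = -2654 - (4 + 4*51**2) = -2654 - (4 + 4*2601) = -2654 - (4 + 10404) = -2654 - 1*10408 = -2654 - 10408 = -13062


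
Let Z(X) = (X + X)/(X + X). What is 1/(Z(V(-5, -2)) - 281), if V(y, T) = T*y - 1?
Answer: -1/280 ≈ -0.0035714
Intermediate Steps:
V(y, T) = -1 + T*y
Z(X) = 1 (Z(X) = (2*X)/((2*X)) = (2*X)*(1/(2*X)) = 1)
1/(Z(V(-5, -2)) - 281) = 1/(1 - 281) = 1/(-280) = -1/280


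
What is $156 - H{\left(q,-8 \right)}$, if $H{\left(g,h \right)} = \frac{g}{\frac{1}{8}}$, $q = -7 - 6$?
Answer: $260$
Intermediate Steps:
$q = -13$ ($q = -7 - 6 = -13$)
$H{\left(g,h \right)} = 8 g$ ($H{\left(g,h \right)} = g \frac{1}{\frac{1}{8}} = g 8 = 8 g$)
$156 - H{\left(q,-8 \right)} = 156 - 8 \left(-13\right) = 156 - -104 = 156 + 104 = 260$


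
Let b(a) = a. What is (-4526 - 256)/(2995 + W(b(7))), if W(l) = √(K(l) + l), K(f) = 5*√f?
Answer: -4782/(2995 + √(7 + 5*√7)) ≈ -1.5943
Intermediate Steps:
W(l) = √(l + 5*√l) (W(l) = √(5*√l + l) = √(l + 5*√l))
(-4526 - 256)/(2995 + W(b(7))) = (-4526 - 256)/(2995 + √(7 + 5*√7)) = -4782/(2995 + √(7 + 5*√7))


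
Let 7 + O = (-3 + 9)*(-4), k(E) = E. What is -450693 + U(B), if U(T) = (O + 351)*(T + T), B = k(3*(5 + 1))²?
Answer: -243333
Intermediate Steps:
B = 324 (B = (3*(5 + 1))² = (3*6)² = 18² = 324)
O = -31 (O = -7 + (-3 + 9)*(-4) = -7 + 6*(-4) = -7 - 24 = -31)
U(T) = 640*T (U(T) = (-31 + 351)*(T + T) = 320*(2*T) = 640*T)
-450693 + U(B) = -450693 + 640*324 = -450693 + 207360 = -243333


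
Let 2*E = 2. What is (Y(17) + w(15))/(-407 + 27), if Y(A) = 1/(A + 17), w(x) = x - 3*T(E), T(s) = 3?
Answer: -41/2584 ≈ -0.015867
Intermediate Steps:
E = 1 (E = (1/2)*2 = 1)
w(x) = -9 + x (w(x) = x - 3*3 = x - 9 = -9 + x)
Y(A) = 1/(17 + A)
(Y(17) + w(15))/(-407 + 27) = (1/(17 + 17) + (-9 + 15))/(-407 + 27) = (1/34 + 6)/(-380) = (1/34 + 6)*(-1/380) = (205/34)*(-1/380) = -41/2584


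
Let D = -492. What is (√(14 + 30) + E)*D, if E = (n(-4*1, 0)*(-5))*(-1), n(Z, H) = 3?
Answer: -7380 - 984*√11 ≈ -10644.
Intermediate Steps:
E = 15 (E = (3*(-5))*(-1) = -15*(-1) = 15)
(√(14 + 30) + E)*D = (√(14 + 30) + 15)*(-492) = (√44 + 15)*(-492) = (2*√11 + 15)*(-492) = (15 + 2*√11)*(-492) = -7380 - 984*√11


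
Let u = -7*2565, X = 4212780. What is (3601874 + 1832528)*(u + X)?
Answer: 22796365369650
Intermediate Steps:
u = -17955
(3601874 + 1832528)*(u + X) = (3601874 + 1832528)*(-17955 + 4212780) = 5434402*4194825 = 22796365369650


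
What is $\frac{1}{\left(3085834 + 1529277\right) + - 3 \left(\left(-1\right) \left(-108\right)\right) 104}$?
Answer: $\frac{1}{4581415} \approx 2.1827 \cdot 10^{-7}$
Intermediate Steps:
$\frac{1}{\left(3085834 + 1529277\right) + - 3 \left(\left(-1\right) \left(-108\right)\right) 104} = \frac{1}{4615111 + \left(-3\right) 108 \cdot 104} = \frac{1}{4615111 - 33696} = \frac{1}{4581415}$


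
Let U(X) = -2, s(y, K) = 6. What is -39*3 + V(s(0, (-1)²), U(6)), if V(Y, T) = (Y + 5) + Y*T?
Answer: -118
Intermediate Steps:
V(Y, T) = 5 + Y + T*Y (V(Y, T) = (5 + Y) + T*Y = 5 + Y + T*Y)
-39*3 + V(s(0, (-1)²), U(6)) = -39*3 + (5 + 6 - 2*6) = -117 + (5 + 6 - 12) = -117 - 1 = -118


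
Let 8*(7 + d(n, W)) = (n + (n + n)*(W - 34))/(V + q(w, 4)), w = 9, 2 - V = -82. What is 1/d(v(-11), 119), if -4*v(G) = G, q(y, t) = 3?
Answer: -928/5869 ≈ -0.15812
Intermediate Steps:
V = 84 (V = 2 - 1*(-82) = 2 + 82 = 84)
v(G) = -G/4
d(n, W) = -7 + n/696 + n*(-34 + W)/348 (d(n, W) = -7 + ((n + (n + n)*(W - 34))/(84 + 3))/8 = -7 + ((n + (2*n)*(-34 + W))/87)/8 = -7 + ((n + 2*n*(-34 + W))*(1/87))/8 = -7 + (n/87 + 2*n*(-34 + W)/87)/8 = -7 + (n/696 + n*(-34 + W)/348) = -7 + n/696 + n*(-34 + W)/348)
1/d(v(-11), 119) = 1/(-7 - (-67)*(-11)/2784 + (1/348)*119*(-¼*(-11))) = 1/(-7 - 67/696*11/4 + (1/348)*119*(11/4)) = 1/(-7 - 737/2784 + 1309/1392) = 1/(-5869/928) = -928/5869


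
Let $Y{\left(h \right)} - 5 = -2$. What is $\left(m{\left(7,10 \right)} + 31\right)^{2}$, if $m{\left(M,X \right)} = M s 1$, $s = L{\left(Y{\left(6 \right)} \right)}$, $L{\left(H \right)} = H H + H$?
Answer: $13225$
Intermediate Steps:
$Y{\left(h \right)} = 3$ ($Y{\left(h \right)} = 5 - 2 = 3$)
$L{\left(H \right)} = H + H^{2}$ ($L{\left(H \right)} = H^{2} + H = H + H^{2}$)
$s = 12$ ($s = 3 \left(1 + 3\right) = 3 \cdot 4 = 12$)
$m{\left(M,X \right)} = 12 M$ ($m{\left(M,X \right)} = M 12 \cdot 1 = 12 M 1 = 12 M$)
$\left(m{\left(7,10 \right)} + 31\right)^{2} = \left(12 \cdot 7 + 31\right)^{2} = \left(84 + 31\right)^{2} = 115^{2} = 13225$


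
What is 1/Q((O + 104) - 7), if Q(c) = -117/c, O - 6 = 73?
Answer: -176/117 ≈ -1.5043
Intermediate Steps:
O = 79 (O = 6 + 73 = 79)
1/Q((O + 104) - 7) = 1/(-117/((79 + 104) - 7)) = 1/(-117/(183 - 7)) = 1/(-117/176) = -176/117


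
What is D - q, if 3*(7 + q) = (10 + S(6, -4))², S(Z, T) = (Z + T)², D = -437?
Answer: -1486/3 ≈ -495.33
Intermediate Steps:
S(Z, T) = (T + Z)²
q = 175/3 (q = -7 + (10 + (-4 + 6)²)²/3 = -7 + (10 + 2²)²/3 = -7 + (10 + 4)²/3 = -7 + (⅓)*14² = -7 + (⅓)*196 = -7 + 196/3 = 175/3 ≈ 58.333)
D - q = -437 - 1*175/3 = -437 - 175/3 = -1486/3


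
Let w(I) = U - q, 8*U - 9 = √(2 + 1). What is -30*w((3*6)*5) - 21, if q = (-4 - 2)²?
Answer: 4101/4 - 15*√3/4 ≈ 1018.8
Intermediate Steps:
U = 9/8 + √3/8 (U = 9/8 + √(2 + 1)/8 = 9/8 + √3/8 ≈ 1.3415)
q = 36 (q = (-6)² = 36)
w(I) = -279/8 + √3/8 (w(I) = (9/8 + √3/8) - 1*36 = (9/8 + √3/8) - 36 = -279/8 + √3/8)
-30*w((3*6)*5) - 21 = -30*(-279/8 + √3/8) - 21 = (4185/4 - 15*√3/4) - 21 = 4101/4 - 15*√3/4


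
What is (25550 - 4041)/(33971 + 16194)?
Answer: 21509/50165 ≈ 0.42877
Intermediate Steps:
(25550 - 4041)/(33971 + 16194) = 21509/50165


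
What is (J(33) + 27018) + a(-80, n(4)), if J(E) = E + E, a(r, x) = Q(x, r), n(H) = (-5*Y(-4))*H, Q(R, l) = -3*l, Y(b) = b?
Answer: 27324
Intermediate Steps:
n(H) = 20*H (n(H) = (-5*(-4))*H = 20*H)
a(r, x) = -3*r
J(E) = 2*E
(J(33) + 27018) + a(-80, n(4)) = (2*33 + 27018) - 3*(-80) = (66 + 27018) + 240 = 27084 + 240 = 27324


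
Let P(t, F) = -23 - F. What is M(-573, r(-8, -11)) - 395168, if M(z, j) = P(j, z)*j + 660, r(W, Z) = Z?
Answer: -400558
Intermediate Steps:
M(z, j) = 660 + j*(-23 - z) (M(z, j) = (-23 - z)*j + 660 = j*(-23 - z) + 660 = 660 + j*(-23 - z))
M(-573, r(-8, -11)) - 395168 = (660 - 1*(-11)*(23 - 573)) - 395168 = (660 - 1*(-11)*(-550)) - 395168 = (660 - 6050) - 395168 = -5390 - 395168 = -400558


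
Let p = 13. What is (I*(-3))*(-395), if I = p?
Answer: 15405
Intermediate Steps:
I = 13
(I*(-3))*(-395) = (13*(-3))*(-395) = -39*(-395) = 15405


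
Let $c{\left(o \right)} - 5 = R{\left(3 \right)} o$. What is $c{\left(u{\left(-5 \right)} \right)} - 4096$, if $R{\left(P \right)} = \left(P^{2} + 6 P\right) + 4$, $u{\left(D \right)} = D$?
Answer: $-4246$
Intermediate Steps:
$R{\left(P \right)} = 4 + P^{2} + 6 P$
$c{\left(o \right)} = 5 + 31 o$ ($c{\left(o \right)} = 5 + \left(4 + 3^{2} + 6 \cdot 3\right) o = 5 + \left(4 + 9 + 18\right) o = 5 + 31 o$)
$c{\left(u{\left(-5 \right)} \right)} - 4096 = \left(5 + 31 \left(-5\right)\right) - 4096 = \left(5 - 155\right) - 4096 = -150 - 4096 = -4246$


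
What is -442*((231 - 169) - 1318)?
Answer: 555152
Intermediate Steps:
-442*((231 - 169) - 1318) = -442*(62 - 1318) = -442*(-1256) = 555152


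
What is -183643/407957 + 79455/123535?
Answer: 1945577086/10079393599 ≈ 0.19303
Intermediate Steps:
-183643/407957 + 79455/123535 = -183643*1/407957 + 79455*(1/123535) = -183643/407957 + 15891/24707 = 1945577086/10079393599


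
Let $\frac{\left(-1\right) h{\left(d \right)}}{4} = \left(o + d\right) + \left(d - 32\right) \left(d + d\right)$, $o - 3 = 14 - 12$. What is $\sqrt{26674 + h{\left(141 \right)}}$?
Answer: $i \sqrt{96862} \approx 311.23 i$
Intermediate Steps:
$o = 5$ ($o = 3 + \left(14 - 12\right) = 3 + 2 = 5$)
$h{\left(d \right)} = -20 - 4 d - 8 d \left(-32 + d\right)$ ($h{\left(d \right)} = - 4 \left(\left(5 + d\right) + \left(d - 32\right) \left(d + d\right)\right) = - 4 \left(\left(5 + d\right) + \left(-32 + d\right) 2 d\right) = - 4 \left(\left(5 + d\right) + 2 d \left(-32 + d\right)\right) = - 4 \left(5 + d + 2 d \left(-32 + d\right)\right) = -20 - 4 d - 8 d \left(-32 + d\right)$)
$\sqrt{26674 + h{\left(141 \right)}} = \sqrt{26674 - \left(-35512 + 159048\right)} = \sqrt{26674 - 123536} = \sqrt{-96862} = i \sqrt{96862}$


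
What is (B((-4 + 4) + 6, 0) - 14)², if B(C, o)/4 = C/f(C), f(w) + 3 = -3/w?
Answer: 21316/49 ≈ 435.02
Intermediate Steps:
f(w) = -3 - 3/w
B(C, o) = 4*C/(-3 - 3/C) (B(C, o) = 4*(C/(-3 - 3/C)) = 4*C/(-3 - 3/C))
(B((-4 + 4) + 6, 0) - 14)² = (-4*((-4 + 4) + 6)²/(3 + 3*((-4 + 4) + 6)) - 14)² = (-4*(0 + 6)²/(3 + 3*(0 + 6)) - 14)² = (-4*6²/(3 + 3*6) - 14)² = (-4*36/(3 + 18) - 14)² = (-4*36/21 - 14)² = (-4*36*1/21 - 14)² = (-48/7 - 14)² = (-146/7)² = 21316/49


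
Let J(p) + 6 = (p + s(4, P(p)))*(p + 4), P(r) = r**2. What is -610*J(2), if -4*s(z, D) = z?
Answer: 0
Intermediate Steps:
s(z, D) = -z/4
J(p) = -6 + (-1 + p)*(4 + p) (J(p) = -6 + (p - 1/4*4)*(p + 4) = -6 + (p - 1)*(4 + p) = -6 + (-1 + p)*(4 + p))
-610*J(2) = -610*(-10 + 2**2 + 3*2) = -610*(-10 + 4 + 6) = -610*0 = 0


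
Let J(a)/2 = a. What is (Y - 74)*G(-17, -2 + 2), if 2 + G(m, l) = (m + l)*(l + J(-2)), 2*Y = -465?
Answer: -20229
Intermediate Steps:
J(a) = 2*a
Y = -465/2 (Y = (½)*(-465) = -465/2 ≈ -232.50)
G(m, l) = -2 + (-4 + l)*(l + m) (G(m, l) = -2 + (m + l)*(l + 2*(-2)) = -2 + (l + m)*(l - 4) = -2 + (l + m)*(-4 + l) = -2 + (-4 + l)*(l + m))
(Y - 74)*G(-17, -2 + 2) = (-465/2 - 74)*(-2 + (-2 + 2)² - 4*(-2 + 2) - 4*(-17) + (-2 + 2)*(-17)) = -613*(-2 + 0² - 4*0 + 68 + 0*(-17))/2 = -613*(-2 + 0 + 0 + 68 + 0)/2 = -613/2*66 = -20229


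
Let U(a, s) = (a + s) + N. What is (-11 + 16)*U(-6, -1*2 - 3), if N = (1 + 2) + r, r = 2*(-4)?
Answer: -80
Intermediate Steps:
r = -8
N = -5 (N = (1 + 2) - 8 = 3 - 8 = -5)
U(a, s) = -5 + a + s (U(a, s) = (a + s) - 5 = -5 + a + s)
(-11 + 16)*U(-6, -1*2 - 3) = (-11 + 16)*(-5 - 6 + (-1*2 - 3)) = 5*(-5 - 6 + (-2 - 3)) = 5*(-5 - 6 - 5) = 5*(-16) = -80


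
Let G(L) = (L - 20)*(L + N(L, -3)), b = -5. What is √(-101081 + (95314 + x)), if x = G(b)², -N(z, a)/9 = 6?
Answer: √2169858 ≈ 1473.0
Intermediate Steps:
N(z, a) = -54 (N(z, a) = -9*6 = -54)
G(L) = (-54 + L)*(-20 + L) (G(L) = (L - 20)*(L - 54) = (-20 + L)*(-54 + L) = (-54 + L)*(-20 + L))
x = 2175625 (x = (1080 + (-5)² - 74*(-5))² = (1080 + 25 + 370)² = 1475² = 2175625)
√(-101081 + (95314 + x)) = √(-101081 + (95314 + 2175625)) = √(-101081 + 2270939) = √2169858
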